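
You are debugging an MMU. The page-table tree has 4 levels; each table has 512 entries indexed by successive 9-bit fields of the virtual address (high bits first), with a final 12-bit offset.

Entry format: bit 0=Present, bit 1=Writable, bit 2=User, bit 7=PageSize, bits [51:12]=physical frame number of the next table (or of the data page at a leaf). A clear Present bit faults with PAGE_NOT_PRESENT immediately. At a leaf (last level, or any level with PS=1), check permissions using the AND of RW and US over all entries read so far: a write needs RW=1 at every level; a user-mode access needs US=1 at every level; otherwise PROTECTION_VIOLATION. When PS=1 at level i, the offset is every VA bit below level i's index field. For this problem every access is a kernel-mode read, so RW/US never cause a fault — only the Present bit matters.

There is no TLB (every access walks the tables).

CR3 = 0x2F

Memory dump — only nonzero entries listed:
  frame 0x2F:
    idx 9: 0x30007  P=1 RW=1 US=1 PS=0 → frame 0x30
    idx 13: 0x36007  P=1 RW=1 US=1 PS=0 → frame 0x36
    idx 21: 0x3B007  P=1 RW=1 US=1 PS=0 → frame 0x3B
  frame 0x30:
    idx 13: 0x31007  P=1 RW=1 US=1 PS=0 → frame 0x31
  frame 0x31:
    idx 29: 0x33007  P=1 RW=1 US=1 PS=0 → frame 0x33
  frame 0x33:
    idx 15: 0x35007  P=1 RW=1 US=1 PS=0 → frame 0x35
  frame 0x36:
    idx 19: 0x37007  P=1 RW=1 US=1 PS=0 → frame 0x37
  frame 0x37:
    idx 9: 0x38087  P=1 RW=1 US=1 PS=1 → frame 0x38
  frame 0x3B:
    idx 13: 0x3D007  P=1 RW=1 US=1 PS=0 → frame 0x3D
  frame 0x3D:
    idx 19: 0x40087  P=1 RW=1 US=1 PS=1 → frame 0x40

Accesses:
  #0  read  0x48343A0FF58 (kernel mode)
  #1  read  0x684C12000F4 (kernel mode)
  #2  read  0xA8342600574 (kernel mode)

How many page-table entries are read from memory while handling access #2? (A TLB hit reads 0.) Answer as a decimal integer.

Trace:
#0 VA=0x48343A0FF58 (r,kernel):
  [0] read 0x2F idx=9: raw=0x30007 flags P=1 W=1 U=1 S=0
  [1] read 0x30 idx=13: raw=0x31007 flags P=1 W=1 U=1 S=0
  [2] read 0x31 idx=29: raw=0x33007 flags P=1 W=1 U=1 S=0
  [3] read 0x33 idx=15: raw=0x35007 flags P=1 W=1 U=1 S=0
  → PA=0x35F58  (4 entries read)
#1 VA=0x684C12000F4 (r,kernel):
  [0] read 0x2F idx=13: raw=0x36007 flags P=1 W=1 U=1 S=0
  [1] read 0x36 idx=19: raw=0x37007 flags P=1 W=1 U=1 S=0
  [2] read 0x37 idx=9: raw=0x38087 flags P=1 W=1 U=1 S=1
  → PA=0x380F4 (huge @L2)  (3 entries read)
#2 VA=0xA8342600574 (r,kernel):
  [0] read 0x2F idx=21: raw=0x3B007 flags P=1 W=1 U=1 S=0
  [1] read 0x3B idx=13: raw=0x3D007 flags P=1 W=1 U=1 S=0
  [2] read 0x3D idx=19: raw=0x40087 flags P=1 W=1 U=1 S=1
  → PA=0x40574 (huge @L2)  (3 entries read)

Entries read for #2: 3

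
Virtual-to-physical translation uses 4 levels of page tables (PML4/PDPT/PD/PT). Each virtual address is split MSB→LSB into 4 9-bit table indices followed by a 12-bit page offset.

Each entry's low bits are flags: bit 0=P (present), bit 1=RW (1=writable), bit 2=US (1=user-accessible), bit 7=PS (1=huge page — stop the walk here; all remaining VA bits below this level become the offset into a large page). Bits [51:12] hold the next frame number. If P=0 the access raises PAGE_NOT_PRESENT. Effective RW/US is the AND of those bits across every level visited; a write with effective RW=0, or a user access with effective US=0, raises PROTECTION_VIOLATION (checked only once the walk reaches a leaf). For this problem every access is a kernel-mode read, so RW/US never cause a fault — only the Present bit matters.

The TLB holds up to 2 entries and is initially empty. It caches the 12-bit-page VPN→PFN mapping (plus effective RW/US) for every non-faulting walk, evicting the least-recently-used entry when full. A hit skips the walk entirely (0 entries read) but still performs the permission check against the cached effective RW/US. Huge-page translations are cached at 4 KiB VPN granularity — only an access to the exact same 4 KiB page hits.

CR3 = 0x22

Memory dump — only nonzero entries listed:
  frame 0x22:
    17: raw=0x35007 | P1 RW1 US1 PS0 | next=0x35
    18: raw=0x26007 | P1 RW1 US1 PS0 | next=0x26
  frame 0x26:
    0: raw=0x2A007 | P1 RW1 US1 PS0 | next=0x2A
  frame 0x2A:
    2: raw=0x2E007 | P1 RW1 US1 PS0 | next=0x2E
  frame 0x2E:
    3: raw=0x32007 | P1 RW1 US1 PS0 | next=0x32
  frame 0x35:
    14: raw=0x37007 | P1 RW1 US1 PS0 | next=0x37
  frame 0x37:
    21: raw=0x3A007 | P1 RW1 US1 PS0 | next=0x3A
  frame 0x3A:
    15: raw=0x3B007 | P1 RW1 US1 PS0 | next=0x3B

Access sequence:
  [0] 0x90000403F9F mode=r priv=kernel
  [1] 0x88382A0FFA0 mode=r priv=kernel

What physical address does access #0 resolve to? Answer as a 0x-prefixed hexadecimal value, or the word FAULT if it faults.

Walk each access:
#0 VA=0x90000403F9F (r,kernel):
  [0] read 0x22 idx=18: raw=0x26007 flags P=1 W=1 U=1 S=0
  [1] read 0x26 idx=0: raw=0x2A007 flags P=1 W=1 U=1 S=0
  [2] read 0x2A idx=2: raw=0x2E007 flags P=1 W=1 U=1 S=0
  [3] read 0x2E idx=3: raw=0x32007 flags P=1 W=1 U=1 S=0
  → PA=0x32F9F  (4 entries read)
#1 VA=0x88382A0FFA0 (r,kernel):
  [0] read 0x22 idx=17: raw=0x35007 flags P=1 W=1 U=1 S=0
  [1] read 0x35 idx=14: raw=0x37007 flags P=1 W=1 U=1 S=0
  [2] read 0x37 idx=21: raw=0x3A007 flags P=1 W=1 U=1 S=0
  [3] read 0x3A idx=15: raw=0x3B007 flags P=1 W=1 U=1 S=0
  → PA=0x3BFA0  (4 entries read)

Access #0 PA: 0x32F9F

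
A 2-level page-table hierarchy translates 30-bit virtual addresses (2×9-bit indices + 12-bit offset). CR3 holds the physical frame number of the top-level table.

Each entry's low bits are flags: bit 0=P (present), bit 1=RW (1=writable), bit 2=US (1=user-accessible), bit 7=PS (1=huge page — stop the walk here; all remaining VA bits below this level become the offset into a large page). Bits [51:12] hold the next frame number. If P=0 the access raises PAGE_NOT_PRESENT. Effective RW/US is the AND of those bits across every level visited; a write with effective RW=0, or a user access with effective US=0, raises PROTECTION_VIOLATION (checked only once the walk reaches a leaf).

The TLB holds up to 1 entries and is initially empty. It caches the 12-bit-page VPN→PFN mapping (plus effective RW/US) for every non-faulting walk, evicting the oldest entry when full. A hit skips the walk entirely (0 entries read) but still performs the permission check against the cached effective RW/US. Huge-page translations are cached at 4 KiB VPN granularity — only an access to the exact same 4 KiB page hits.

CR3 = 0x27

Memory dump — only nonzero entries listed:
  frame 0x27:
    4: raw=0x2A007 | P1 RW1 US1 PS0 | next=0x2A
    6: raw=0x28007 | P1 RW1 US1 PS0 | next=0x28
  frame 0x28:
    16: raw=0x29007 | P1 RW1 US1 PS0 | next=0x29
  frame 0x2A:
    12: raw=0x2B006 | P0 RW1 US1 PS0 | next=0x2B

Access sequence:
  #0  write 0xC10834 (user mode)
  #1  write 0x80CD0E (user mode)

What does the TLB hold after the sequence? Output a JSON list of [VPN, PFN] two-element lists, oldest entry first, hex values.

Trace:
#0 VA=0xC10834 (w,user):
  [0] read 0x27 idx=6: raw=0x28007 flags P=1 W=1 U=1 S=0
  [1] read 0x28 idx=16: raw=0x29007 flags P=1 W=1 U=1 S=0
  → PA=0x29834  (2 entries read)
#1 VA=0x80CD0E (w,user):
  [0] read 0x27 idx=4: raw=0x2A007 flags P=1 W=1 U=1 S=0
  [1] read 0x2A idx=12: raw=0x2B006 flags P=0 W=1 U=1 S=0
  → PAGE_NOT_PRESENT  (2 entries read)

TLB: [["0xC10", "0x29"]]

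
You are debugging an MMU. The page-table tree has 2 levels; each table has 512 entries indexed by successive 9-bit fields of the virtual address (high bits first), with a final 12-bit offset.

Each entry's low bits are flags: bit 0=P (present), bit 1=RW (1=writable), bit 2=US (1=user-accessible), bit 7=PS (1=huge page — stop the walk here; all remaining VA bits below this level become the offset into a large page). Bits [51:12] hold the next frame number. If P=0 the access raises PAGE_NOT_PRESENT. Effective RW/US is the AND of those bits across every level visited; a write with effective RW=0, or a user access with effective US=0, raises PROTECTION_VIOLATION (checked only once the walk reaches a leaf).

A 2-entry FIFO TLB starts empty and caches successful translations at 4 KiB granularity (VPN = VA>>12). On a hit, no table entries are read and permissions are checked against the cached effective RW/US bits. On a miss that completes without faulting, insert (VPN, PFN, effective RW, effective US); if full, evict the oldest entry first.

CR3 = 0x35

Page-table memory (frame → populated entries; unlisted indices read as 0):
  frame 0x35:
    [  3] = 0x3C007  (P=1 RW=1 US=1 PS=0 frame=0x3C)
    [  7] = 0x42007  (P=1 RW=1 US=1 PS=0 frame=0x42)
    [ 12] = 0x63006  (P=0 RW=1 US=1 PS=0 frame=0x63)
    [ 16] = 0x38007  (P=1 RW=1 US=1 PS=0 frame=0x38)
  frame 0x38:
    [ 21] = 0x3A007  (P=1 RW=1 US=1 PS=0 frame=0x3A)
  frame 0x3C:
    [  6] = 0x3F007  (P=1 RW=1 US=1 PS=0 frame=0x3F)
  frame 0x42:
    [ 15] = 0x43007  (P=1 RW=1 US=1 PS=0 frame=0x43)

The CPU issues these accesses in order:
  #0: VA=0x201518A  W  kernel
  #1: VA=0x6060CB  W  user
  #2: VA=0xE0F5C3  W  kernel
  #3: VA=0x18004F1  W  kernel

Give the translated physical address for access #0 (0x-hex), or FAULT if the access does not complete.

Trace:
#0 VA=0x201518A (w,kernel):
  lvl0: tbl 0x35, slot 16 ⇒ 0x38007 (P1/RW1/US1/PS0)
  lvl1: tbl 0x38, slot 21 ⇒ 0x3A007 (P1/RW1/US1/PS0)
  ✓ 0x3A18A  — 2 lookups
#1 VA=0x6060CB (w,user):
  lvl0: tbl 0x35, slot 3 ⇒ 0x3C007 (P1/RW1/US1/PS0)
  lvl1: tbl 0x3C, slot 6 ⇒ 0x3F007 (P1/RW1/US1/PS0)
  ✓ 0x3F0CB  — 2 lookups
#2 VA=0xE0F5C3 (w,kernel):
  lvl0: tbl 0x35, slot 7 ⇒ 0x42007 (P1/RW1/US1/PS0)
  lvl1: tbl 0x42, slot 15 ⇒ 0x43007 (P1/RW1/US1/PS0)
  ✓ 0x435C3  — 2 lookups
#3 VA=0x18004F1 (w,kernel):
  lvl0: tbl 0x35, slot 12 ⇒ 0x63006 (P0/RW1/US1/PS0)
  ✗ PAGE_NOT_PRESENT  [1 reads]

Access #0 PA: 0x3A18A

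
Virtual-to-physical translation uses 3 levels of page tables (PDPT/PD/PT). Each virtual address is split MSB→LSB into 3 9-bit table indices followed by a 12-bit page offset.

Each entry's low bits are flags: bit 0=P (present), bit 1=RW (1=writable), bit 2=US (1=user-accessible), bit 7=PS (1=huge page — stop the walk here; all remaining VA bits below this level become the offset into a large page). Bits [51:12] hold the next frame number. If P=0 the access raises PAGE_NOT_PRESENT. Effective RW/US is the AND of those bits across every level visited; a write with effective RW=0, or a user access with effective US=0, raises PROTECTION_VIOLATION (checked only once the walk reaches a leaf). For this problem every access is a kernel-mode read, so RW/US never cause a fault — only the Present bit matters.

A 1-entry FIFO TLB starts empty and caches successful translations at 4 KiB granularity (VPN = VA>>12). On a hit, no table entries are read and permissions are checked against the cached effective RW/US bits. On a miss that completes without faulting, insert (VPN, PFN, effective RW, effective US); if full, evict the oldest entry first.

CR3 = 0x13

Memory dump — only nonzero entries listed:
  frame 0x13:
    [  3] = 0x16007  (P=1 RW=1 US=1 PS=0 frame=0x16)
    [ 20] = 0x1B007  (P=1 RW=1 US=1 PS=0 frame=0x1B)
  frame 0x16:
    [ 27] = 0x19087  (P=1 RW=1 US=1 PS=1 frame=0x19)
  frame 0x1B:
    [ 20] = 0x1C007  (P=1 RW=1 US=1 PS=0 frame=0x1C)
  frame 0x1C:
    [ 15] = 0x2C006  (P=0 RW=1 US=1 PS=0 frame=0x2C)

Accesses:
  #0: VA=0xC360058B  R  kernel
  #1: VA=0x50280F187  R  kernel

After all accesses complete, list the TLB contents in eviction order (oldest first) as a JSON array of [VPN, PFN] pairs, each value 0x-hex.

Trace:
#0 VA=0xC360058B (r,kernel):
  L0: frame=0x13 idx=3 entry=0x16007 [P=1 RW=1 US=1 PS=0]
  L1: frame=0x16 idx=27 entry=0x19087 [P=1 RW=1 US=1 PS=1]
  ⇒ phys 0x1958B (huge @L1)  [2 reads]
#1 VA=0x50280F187 (r,kernel):
  L0: frame=0x13 idx=20 entry=0x1B007 [P=1 RW=1 US=1 PS=0]
  L1: frame=0x1B idx=20 entry=0x1C007 [P=1 RW=1 US=1 PS=0]
  L2: frame=0x1C idx=15 entry=0x2C006 [P=0 RW=1 US=1 PS=0]
  → PAGE_NOT_PRESENT  (3 entries read)

TLB: [["0xC3600", "0x19"]]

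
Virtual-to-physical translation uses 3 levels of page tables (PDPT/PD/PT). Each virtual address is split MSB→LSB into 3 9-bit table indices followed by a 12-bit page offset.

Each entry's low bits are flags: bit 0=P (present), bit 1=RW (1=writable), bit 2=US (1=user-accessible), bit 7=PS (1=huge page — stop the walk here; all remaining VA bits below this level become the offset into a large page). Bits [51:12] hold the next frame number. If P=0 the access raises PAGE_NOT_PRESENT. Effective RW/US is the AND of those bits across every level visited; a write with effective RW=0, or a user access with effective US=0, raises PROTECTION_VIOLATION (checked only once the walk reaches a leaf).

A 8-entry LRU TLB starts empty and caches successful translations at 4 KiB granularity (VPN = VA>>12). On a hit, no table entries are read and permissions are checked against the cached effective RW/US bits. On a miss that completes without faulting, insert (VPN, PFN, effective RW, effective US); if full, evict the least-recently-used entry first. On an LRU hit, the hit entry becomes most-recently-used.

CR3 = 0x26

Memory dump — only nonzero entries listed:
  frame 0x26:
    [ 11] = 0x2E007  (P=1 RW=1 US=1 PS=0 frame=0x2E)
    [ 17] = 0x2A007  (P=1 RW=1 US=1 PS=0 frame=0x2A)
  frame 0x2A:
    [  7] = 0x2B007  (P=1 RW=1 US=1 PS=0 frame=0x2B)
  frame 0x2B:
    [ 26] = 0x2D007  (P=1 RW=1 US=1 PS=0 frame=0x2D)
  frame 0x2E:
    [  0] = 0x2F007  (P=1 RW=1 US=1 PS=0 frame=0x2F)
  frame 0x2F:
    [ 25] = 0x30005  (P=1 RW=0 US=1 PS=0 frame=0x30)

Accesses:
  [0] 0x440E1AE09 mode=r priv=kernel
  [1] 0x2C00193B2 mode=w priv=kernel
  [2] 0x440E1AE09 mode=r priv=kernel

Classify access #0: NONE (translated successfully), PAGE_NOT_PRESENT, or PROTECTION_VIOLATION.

Trace:
#0 VA=0x440E1AE09 (r,kernel):
  [0] read 0x26 idx=17: raw=0x2A007 flags P=1 W=1 U=1 S=0
  [1] read 0x2A idx=7: raw=0x2B007 flags P=1 W=1 U=1 S=0
  [2] read 0x2B idx=26: raw=0x2D007 flags P=1 W=1 U=1 S=0
  ✓ 0x2DE09  — 3 lookups
#1 VA=0x2C00193B2 (w,kernel):
  [0] read 0x26 idx=11: raw=0x2E007 flags P=1 W=1 U=1 S=0
  [1] read 0x2E idx=0: raw=0x2F007 flags P=1 W=1 U=1 S=0
  [2] read 0x2F idx=25: raw=0x30005 flags P=1 W=0 U=1 S=0
  ✗ PROTECTION_VIOLATION  [3 reads]
#2 VA=0x440E1AE09 (r,kernel):
  TLB hit vpn=0x440E1A → PA=0x2DE09

Access #0 fault: NONE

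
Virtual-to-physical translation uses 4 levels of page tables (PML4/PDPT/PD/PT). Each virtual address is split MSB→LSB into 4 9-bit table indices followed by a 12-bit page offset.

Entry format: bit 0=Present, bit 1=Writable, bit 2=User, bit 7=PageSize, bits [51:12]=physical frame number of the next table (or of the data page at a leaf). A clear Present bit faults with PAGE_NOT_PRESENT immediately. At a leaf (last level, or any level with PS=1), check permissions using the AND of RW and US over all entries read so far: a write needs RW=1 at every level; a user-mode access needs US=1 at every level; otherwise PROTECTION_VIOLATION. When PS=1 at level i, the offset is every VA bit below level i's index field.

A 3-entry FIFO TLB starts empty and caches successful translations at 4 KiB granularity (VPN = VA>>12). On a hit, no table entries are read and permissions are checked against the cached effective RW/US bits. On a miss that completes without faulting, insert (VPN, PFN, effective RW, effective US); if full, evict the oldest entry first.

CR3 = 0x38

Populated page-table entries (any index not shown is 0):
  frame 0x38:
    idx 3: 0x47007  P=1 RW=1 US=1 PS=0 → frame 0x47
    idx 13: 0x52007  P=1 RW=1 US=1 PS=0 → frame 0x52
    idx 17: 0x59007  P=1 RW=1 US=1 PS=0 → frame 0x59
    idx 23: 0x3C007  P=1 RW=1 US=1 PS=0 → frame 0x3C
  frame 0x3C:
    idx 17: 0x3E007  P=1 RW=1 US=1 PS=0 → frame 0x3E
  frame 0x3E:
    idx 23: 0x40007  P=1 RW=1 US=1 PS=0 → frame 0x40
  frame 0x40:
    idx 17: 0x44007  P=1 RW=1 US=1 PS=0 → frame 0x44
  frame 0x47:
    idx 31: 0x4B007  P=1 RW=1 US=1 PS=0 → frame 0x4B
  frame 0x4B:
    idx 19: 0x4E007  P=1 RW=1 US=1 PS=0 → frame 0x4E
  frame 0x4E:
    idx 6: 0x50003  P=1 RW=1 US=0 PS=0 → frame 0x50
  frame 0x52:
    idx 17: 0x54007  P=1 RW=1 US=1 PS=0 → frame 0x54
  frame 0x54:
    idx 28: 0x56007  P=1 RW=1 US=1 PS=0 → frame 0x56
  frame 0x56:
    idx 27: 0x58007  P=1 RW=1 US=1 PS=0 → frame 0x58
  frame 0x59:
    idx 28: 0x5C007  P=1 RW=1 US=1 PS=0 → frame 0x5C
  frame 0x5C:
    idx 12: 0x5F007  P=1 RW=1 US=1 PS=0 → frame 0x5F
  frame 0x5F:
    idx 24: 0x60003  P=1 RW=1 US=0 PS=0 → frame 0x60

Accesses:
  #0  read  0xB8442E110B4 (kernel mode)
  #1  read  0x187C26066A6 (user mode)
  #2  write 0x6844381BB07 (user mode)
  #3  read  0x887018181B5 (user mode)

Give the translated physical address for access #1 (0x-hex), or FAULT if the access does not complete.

Per-access translation:
#0 VA=0xB8442E110B4 (r,kernel):
  lvl0: tbl 0x38, slot 23 ⇒ 0x3C007 (P1/RW1/US1/PS0)
  lvl1: tbl 0x3C, slot 17 ⇒ 0x3E007 (P1/RW1/US1/PS0)
  lvl2: tbl 0x3E, slot 23 ⇒ 0x40007 (P1/RW1/US1/PS0)
  lvl3: tbl 0x40, slot 17 ⇒ 0x44007 (P1/RW1/US1/PS0)
  ✓ 0x440B4  — 4 lookups
#1 VA=0x187C26066A6 (r,user):
  lvl0: tbl 0x38, slot 3 ⇒ 0x47007 (P1/RW1/US1/PS0)
  lvl1: tbl 0x47, slot 31 ⇒ 0x4B007 (P1/RW1/US1/PS0)
  lvl2: tbl 0x4B, slot 19 ⇒ 0x4E007 (P1/RW1/US1/PS0)
  lvl3: tbl 0x4E, slot 6 ⇒ 0x50003 (P1/RW1/US0/PS0)
  ⇒ fault: PROTECTION_VIOLATION  — 4 lookups
#2 VA=0x6844381BB07 (w,user):
  lvl0: tbl 0x38, slot 13 ⇒ 0x52007 (P1/RW1/US1/PS0)
  lvl1: tbl 0x52, slot 17 ⇒ 0x54007 (P1/RW1/US1/PS0)
  lvl2: tbl 0x54, slot 28 ⇒ 0x56007 (P1/RW1/US1/PS0)
  lvl3: tbl 0x56, slot 27 ⇒ 0x58007 (P1/RW1/US1/PS0)
  ✓ 0x58B07  — 4 lookups
#3 VA=0x887018181B5 (r,user):
  lvl0: tbl 0x38, slot 17 ⇒ 0x59007 (P1/RW1/US1/PS0)
  lvl1: tbl 0x59, slot 28 ⇒ 0x5C007 (P1/RW1/US1/PS0)
  lvl2: tbl 0x5C, slot 12 ⇒ 0x5F007 (P1/RW1/US1/PS0)
  lvl3: tbl 0x5F, slot 24 ⇒ 0x60003 (P1/RW1/US0/PS0)
  ⇒ fault: PROTECTION_VIOLATION  — 4 lookups

Access #1 PA: FAULT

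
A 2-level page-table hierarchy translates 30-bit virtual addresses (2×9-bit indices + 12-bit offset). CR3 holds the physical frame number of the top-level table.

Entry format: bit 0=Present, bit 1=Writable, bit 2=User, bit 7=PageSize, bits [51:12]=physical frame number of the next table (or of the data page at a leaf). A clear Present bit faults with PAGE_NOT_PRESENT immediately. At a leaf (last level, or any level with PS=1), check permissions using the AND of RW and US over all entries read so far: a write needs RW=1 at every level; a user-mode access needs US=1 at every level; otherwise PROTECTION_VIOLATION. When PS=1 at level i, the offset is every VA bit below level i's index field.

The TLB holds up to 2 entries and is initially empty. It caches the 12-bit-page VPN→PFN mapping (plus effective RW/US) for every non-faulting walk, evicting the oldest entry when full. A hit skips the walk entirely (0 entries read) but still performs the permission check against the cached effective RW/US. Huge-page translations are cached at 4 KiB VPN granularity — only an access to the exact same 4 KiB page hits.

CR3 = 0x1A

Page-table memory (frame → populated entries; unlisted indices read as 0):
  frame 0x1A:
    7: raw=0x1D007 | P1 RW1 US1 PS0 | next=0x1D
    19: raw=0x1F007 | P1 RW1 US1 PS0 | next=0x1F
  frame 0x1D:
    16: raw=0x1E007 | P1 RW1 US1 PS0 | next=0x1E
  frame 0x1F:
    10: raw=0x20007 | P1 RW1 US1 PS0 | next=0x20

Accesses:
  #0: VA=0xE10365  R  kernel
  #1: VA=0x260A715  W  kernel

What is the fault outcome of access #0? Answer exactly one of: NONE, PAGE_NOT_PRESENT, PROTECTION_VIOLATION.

Walk each access:
#0 VA=0xE10365 (r,kernel):
  L0: frame=0x1A idx=7 entry=0x1D007 [P=1 RW=1 US=1 PS=0]
  L1: frame=0x1D idx=16 entry=0x1E007 [P=1 RW=1 US=1 PS=0]
  ⇒ phys 0x1E365  [2 reads]
#1 VA=0x260A715 (w,kernel):
  L0: frame=0x1A idx=19 entry=0x1F007 [P=1 RW=1 US=1 PS=0]
  L1: frame=0x1F idx=10 entry=0x20007 [P=1 RW=1 US=1 PS=0]
  ⇒ phys 0x20715  [2 reads]

Access #0 fault: NONE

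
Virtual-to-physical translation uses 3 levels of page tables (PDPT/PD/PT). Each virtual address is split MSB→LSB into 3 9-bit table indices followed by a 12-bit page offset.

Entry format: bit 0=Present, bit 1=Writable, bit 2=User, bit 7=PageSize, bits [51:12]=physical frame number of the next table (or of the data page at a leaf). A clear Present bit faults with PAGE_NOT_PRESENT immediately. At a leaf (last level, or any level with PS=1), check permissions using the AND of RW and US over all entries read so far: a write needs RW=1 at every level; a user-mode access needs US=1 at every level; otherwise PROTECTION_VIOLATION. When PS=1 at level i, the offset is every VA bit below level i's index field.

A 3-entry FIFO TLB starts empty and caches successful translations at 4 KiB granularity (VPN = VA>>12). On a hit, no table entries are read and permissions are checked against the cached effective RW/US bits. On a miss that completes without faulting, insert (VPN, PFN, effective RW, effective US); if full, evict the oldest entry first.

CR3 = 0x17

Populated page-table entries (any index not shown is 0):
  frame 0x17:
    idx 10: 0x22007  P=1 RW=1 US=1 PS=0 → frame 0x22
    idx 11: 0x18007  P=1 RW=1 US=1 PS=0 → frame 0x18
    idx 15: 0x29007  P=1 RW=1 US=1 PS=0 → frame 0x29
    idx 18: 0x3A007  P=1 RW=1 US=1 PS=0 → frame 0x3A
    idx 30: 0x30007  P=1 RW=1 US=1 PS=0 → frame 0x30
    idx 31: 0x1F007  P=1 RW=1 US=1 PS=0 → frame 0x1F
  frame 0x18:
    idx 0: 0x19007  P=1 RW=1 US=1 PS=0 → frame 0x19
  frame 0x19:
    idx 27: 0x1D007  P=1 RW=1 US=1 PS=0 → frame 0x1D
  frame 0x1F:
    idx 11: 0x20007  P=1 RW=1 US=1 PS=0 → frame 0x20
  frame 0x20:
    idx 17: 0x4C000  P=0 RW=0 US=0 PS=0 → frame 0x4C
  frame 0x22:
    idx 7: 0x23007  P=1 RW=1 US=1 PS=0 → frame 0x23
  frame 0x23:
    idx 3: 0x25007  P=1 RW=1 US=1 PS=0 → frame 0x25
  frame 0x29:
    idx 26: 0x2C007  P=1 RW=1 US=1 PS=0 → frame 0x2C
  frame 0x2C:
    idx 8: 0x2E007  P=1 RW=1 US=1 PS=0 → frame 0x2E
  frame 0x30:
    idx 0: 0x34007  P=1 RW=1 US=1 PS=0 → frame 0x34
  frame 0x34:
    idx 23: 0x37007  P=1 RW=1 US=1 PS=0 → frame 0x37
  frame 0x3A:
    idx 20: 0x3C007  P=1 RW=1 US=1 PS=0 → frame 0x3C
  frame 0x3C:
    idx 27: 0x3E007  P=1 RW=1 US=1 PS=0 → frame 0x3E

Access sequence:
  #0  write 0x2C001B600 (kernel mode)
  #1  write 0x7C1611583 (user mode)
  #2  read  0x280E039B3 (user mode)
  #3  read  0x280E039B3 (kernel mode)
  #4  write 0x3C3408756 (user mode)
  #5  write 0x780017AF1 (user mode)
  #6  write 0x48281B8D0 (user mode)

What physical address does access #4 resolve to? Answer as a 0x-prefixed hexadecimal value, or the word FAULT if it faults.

Trace:
#0 VA=0x2C001B600 (w,kernel):
  L0 @0x17[11] → 0x18007  P=1,RW=1,US=1,PS=0
  L1 @0x18[0] → 0x19007  P=1,RW=1,US=1,PS=0
  L2 @0x19[27] → 0x1D007  P=1,RW=1,US=1,PS=0
  ✓ 0x1D600  — 3 lookups
#1 VA=0x7C1611583 (w,user):
  L0 @0x17[31] → 0x1F007  P=1,RW=1,US=1,PS=0
  L1 @0x1F[11] → 0x20007  P=1,RW=1,US=1,PS=0
  L2 @0x20[17] → 0x4C000  P=0,RW=0,US=0,PS=0
  → PAGE_NOT_PRESENT  (3 entries read)
#2 VA=0x280E039B3 (r,user):
  L0 @0x17[10] → 0x22007  P=1,RW=1,US=1,PS=0
  L1 @0x22[7] → 0x23007  P=1,RW=1,US=1,PS=0
  L2 @0x23[3] → 0x25007  P=1,RW=1,US=1,PS=0
  ✓ 0x259B3  — 3 lookups
#3 VA=0x280E039B3 (r,kernel):
  TLB hit vpn=0x280E03 → PA=0x259B3
#4 VA=0x3C3408756 (w,user):
  L0 @0x17[15] → 0x29007  P=1,RW=1,US=1,PS=0
  L1 @0x29[26] → 0x2C007  P=1,RW=1,US=1,PS=0
  L2 @0x2C[8] → 0x2E007  P=1,RW=1,US=1,PS=0
  ✓ 0x2E756  — 3 lookups
#5 VA=0x780017AF1 (w,user):
  L0 @0x17[30] → 0x30007  P=1,RW=1,US=1,PS=0
  L1 @0x30[0] → 0x34007  P=1,RW=1,US=1,PS=0
  L2 @0x34[23] → 0x37007  P=1,RW=1,US=1,PS=0
  ✓ 0x37AF1  — 3 lookups
#6 VA=0x48281B8D0 (w,user):
  L0 @0x17[18] → 0x3A007  P=1,RW=1,US=1,PS=0
  L1 @0x3A[20] → 0x3C007  P=1,RW=1,US=1,PS=0
  L2 @0x3C[27] → 0x3E007  P=1,RW=1,US=1,PS=0
  ✓ 0x3E8D0  — 3 lookups

Access #4 PA: 0x2E756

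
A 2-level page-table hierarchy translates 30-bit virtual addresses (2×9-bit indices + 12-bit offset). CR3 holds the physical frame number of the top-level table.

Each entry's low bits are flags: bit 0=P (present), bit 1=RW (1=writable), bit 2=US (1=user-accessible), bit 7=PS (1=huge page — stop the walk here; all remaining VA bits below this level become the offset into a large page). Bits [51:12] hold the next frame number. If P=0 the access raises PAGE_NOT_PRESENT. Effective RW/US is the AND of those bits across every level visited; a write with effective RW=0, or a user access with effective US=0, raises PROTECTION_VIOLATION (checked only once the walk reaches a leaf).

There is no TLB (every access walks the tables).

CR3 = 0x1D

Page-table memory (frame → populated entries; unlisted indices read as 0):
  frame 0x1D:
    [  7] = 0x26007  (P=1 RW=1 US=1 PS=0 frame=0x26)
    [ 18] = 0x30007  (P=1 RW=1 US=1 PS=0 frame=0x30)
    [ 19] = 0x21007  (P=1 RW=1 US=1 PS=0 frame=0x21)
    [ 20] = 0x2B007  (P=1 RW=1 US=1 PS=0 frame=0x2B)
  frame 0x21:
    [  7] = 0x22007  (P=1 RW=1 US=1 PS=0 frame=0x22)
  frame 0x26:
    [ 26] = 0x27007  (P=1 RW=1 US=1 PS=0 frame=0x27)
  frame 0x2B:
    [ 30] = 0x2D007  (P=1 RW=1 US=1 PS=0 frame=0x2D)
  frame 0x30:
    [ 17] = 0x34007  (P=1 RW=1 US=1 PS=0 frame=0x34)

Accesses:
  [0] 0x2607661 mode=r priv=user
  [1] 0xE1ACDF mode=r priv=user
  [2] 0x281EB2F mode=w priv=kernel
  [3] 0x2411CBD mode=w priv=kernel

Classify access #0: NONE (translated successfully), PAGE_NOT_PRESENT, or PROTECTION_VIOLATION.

Trace:
#0 VA=0x2607661 (r,user):
  lvl0: tbl 0x1D, slot 19 ⇒ 0x21007 (P1/RW1/US1/PS0)
  lvl1: tbl 0x21, slot 7 ⇒ 0x22007 (P1/RW1/US1/PS0)
  ⇒ phys 0x22661  [2 reads]
#1 VA=0xE1ACDF (r,user):
  lvl0: tbl 0x1D, slot 7 ⇒ 0x26007 (P1/RW1/US1/PS0)
  lvl1: tbl 0x26, slot 26 ⇒ 0x27007 (P1/RW1/US1/PS0)
  ⇒ phys 0x27CDF  [2 reads]
#2 VA=0x281EB2F (w,kernel):
  lvl0: tbl 0x1D, slot 20 ⇒ 0x2B007 (P1/RW1/US1/PS0)
  lvl1: tbl 0x2B, slot 30 ⇒ 0x2D007 (P1/RW1/US1/PS0)
  ⇒ phys 0x2DB2F  [2 reads]
#3 VA=0x2411CBD (w,kernel):
  lvl0: tbl 0x1D, slot 18 ⇒ 0x30007 (P1/RW1/US1/PS0)
  lvl1: tbl 0x30, slot 17 ⇒ 0x34007 (P1/RW1/US1/PS0)
  ⇒ phys 0x34CBD  [2 reads]

Access #0 fault: NONE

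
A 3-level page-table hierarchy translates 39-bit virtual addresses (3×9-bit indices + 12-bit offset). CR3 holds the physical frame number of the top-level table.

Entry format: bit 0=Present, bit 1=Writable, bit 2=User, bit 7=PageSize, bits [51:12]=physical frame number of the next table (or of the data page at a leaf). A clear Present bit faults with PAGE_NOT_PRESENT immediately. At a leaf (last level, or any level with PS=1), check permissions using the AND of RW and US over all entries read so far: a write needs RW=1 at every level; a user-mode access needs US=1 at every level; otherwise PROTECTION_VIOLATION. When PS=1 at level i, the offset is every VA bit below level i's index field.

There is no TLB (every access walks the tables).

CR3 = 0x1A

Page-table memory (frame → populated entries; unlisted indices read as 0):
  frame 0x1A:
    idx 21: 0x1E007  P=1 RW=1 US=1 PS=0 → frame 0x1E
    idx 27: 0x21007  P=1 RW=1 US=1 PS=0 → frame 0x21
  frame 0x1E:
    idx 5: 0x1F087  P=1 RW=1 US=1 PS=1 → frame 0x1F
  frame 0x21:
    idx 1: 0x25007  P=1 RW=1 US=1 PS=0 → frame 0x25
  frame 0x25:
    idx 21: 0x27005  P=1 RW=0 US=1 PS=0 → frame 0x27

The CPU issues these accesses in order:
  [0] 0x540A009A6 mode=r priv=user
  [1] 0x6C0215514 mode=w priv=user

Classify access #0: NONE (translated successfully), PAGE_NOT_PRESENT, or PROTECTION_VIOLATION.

Trace:
#0 VA=0x540A009A6 (r,user):
  lvl0: tbl 0x1A, slot 21 ⇒ 0x1E007 (P1/RW1/US1/PS0)
  lvl1: tbl 0x1E, slot 5 ⇒ 0x1F087 (P1/RW1/US1/PS1)
  → PA=0x1F9A6 (huge @L1)  (2 entries read)
#1 VA=0x6C0215514 (w,user):
  lvl0: tbl 0x1A, slot 27 ⇒ 0x21007 (P1/RW1/US1/PS0)
  lvl1: tbl 0x21, slot 1 ⇒ 0x25007 (P1/RW1/US1/PS0)
  lvl2: tbl 0x25, slot 21 ⇒ 0x27005 (P1/RW0/US1/PS0)
  → PROTECTION_VIOLATION  (3 entries read)

Access #0 fault: NONE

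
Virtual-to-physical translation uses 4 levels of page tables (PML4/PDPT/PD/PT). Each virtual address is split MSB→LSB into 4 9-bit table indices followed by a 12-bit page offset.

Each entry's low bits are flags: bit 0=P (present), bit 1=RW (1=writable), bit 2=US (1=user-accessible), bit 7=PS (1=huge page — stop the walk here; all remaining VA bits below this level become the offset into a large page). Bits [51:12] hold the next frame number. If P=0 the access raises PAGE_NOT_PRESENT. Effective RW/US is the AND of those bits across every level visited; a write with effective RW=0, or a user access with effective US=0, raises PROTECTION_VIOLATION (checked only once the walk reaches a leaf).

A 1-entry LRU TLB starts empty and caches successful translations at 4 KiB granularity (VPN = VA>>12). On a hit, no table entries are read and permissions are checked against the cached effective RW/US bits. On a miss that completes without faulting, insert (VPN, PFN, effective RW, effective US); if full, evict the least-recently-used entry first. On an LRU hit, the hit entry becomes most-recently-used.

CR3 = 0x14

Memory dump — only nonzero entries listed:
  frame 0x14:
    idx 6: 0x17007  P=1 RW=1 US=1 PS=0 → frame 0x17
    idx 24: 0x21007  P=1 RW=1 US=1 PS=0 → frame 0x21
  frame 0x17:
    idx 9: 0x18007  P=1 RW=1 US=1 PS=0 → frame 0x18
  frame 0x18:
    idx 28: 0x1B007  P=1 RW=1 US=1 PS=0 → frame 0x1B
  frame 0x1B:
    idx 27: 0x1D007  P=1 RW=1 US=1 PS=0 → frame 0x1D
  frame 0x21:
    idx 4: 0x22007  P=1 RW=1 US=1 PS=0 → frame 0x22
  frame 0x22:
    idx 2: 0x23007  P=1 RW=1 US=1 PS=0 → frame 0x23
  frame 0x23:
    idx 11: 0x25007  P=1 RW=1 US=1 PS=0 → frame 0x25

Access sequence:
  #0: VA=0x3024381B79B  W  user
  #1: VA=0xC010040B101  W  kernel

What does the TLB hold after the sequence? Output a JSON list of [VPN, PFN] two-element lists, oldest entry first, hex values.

Trace:
#0 VA=0x3024381B79B (w,user):
  [0] read 0x14 idx=6: raw=0x17007 flags P=1 W=1 U=1 S=0
  [1] read 0x17 idx=9: raw=0x18007 flags P=1 W=1 U=1 S=0
  [2] read 0x18 idx=28: raw=0x1B007 flags P=1 W=1 U=1 S=0
  [3] read 0x1B idx=27: raw=0x1D007 flags P=1 W=1 U=1 S=0
  ⇒ phys 0x1D79B  [4 reads]
#1 VA=0xC010040B101 (w,kernel):
  [0] read 0x14 idx=24: raw=0x21007 flags P=1 W=1 U=1 S=0
  [1] read 0x21 idx=4: raw=0x22007 flags P=1 W=1 U=1 S=0
  [2] read 0x22 idx=2: raw=0x23007 flags P=1 W=1 U=1 S=0
  [3] read 0x23 idx=11: raw=0x25007 flags P=1 W=1 U=1 S=0
  ⇒ phys 0x25101  [4 reads]

TLB: [["0xC010040B", "0x25"]]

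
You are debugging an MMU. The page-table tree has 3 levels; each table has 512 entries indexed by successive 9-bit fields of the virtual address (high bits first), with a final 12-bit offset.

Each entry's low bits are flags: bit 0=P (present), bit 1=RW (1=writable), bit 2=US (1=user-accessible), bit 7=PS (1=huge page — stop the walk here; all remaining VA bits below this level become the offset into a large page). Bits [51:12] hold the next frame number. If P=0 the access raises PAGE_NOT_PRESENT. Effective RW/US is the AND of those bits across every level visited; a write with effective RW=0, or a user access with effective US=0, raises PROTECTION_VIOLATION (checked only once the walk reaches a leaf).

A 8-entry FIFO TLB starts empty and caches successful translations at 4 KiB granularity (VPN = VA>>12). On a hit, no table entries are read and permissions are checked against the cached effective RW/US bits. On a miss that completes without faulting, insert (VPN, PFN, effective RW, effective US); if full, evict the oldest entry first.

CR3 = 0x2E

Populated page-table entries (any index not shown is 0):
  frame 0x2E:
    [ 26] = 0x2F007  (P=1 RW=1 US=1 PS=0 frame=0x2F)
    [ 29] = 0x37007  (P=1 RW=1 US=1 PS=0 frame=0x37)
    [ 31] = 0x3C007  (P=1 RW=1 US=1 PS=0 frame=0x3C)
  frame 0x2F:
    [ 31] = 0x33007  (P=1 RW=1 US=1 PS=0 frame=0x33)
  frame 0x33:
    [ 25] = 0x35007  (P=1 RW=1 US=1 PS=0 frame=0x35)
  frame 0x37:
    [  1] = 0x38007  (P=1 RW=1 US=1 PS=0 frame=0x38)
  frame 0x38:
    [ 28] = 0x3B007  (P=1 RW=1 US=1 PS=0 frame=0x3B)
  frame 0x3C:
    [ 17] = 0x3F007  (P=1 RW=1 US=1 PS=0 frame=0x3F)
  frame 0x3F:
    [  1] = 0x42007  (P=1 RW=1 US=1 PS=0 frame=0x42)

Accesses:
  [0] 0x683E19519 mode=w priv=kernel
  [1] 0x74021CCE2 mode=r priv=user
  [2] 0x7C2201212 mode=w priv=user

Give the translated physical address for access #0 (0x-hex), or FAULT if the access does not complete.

Trace:
#0 VA=0x683E19519 (w,kernel):
  L0 @0x2E[26] → 0x2F007  P=1,RW=1,US=1,PS=0
  L1 @0x2F[31] → 0x33007  P=1,RW=1,US=1,PS=0
  L2 @0x33[25] → 0x35007  P=1,RW=1,US=1,PS=0
  ⇒ phys 0x35519  [3 reads]
#1 VA=0x74021CCE2 (r,user):
  L0 @0x2E[29] → 0x37007  P=1,RW=1,US=1,PS=0
  L1 @0x37[1] → 0x38007  P=1,RW=1,US=1,PS=0
  L2 @0x38[28] → 0x3B007  P=1,RW=1,US=1,PS=0
  ⇒ phys 0x3BCE2  [3 reads]
#2 VA=0x7C2201212 (w,user):
  L0 @0x2E[31] → 0x3C007  P=1,RW=1,US=1,PS=0
  L1 @0x3C[17] → 0x3F007  P=1,RW=1,US=1,PS=0
  L2 @0x3F[1] → 0x42007  P=1,RW=1,US=1,PS=0
  ⇒ phys 0x42212  [3 reads]

Access #0 PA: 0x35519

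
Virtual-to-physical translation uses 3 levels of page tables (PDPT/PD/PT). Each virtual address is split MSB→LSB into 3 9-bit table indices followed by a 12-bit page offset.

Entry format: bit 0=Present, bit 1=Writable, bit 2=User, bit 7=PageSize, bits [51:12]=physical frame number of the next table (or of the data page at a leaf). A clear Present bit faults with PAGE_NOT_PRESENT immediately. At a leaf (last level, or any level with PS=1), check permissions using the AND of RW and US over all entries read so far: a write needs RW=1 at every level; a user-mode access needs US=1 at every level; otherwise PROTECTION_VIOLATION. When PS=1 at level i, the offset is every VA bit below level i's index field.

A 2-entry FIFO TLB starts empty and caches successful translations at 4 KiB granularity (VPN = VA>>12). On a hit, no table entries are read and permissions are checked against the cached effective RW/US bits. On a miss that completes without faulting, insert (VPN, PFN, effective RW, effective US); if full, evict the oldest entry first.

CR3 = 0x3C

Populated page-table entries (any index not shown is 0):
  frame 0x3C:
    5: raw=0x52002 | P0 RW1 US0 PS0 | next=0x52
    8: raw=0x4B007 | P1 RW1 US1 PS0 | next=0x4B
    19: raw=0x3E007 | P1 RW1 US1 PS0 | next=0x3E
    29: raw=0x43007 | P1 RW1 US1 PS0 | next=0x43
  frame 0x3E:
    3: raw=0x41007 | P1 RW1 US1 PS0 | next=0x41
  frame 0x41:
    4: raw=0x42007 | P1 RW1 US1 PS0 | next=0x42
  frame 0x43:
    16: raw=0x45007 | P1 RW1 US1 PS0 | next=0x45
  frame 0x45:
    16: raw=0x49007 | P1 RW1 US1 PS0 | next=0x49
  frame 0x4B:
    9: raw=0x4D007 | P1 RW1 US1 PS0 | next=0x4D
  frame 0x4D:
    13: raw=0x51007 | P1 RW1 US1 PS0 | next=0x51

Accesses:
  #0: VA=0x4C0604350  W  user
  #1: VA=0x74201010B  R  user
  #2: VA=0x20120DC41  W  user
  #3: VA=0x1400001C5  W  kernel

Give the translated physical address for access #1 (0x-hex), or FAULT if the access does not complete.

Walk each access:
#0 VA=0x4C0604350 (w,user):
  [0] read 0x3C idx=19: raw=0x3E007 flags P=1 W=1 U=1 S=0
  [1] read 0x3E idx=3: raw=0x41007 flags P=1 W=1 U=1 S=0
  [2] read 0x41 idx=4: raw=0x42007 flags P=1 W=1 U=1 S=0
  → PA=0x42350  (3 entries read)
#1 VA=0x74201010B (r,user):
  [0] read 0x3C idx=29: raw=0x43007 flags P=1 W=1 U=1 S=0
  [1] read 0x43 idx=16: raw=0x45007 flags P=1 W=1 U=1 S=0
  [2] read 0x45 idx=16: raw=0x49007 flags P=1 W=1 U=1 S=0
  → PA=0x4910B  (3 entries read)
#2 VA=0x20120DC41 (w,user):
  [0] read 0x3C idx=8: raw=0x4B007 flags P=1 W=1 U=1 S=0
  [1] read 0x4B idx=9: raw=0x4D007 flags P=1 W=1 U=1 S=0
  [2] read 0x4D idx=13: raw=0x51007 flags P=1 W=1 U=1 S=0
  → PA=0x51C41  (3 entries read)
#3 VA=0x1400001C5 (w,kernel):
  [0] read 0x3C idx=5: raw=0x52002 flags P=0 W=1 U=0 S=0
  ⇒ fault: PAGE_NOT_PRESENT  — 1 lookups

Access #1 PA: 0x4910B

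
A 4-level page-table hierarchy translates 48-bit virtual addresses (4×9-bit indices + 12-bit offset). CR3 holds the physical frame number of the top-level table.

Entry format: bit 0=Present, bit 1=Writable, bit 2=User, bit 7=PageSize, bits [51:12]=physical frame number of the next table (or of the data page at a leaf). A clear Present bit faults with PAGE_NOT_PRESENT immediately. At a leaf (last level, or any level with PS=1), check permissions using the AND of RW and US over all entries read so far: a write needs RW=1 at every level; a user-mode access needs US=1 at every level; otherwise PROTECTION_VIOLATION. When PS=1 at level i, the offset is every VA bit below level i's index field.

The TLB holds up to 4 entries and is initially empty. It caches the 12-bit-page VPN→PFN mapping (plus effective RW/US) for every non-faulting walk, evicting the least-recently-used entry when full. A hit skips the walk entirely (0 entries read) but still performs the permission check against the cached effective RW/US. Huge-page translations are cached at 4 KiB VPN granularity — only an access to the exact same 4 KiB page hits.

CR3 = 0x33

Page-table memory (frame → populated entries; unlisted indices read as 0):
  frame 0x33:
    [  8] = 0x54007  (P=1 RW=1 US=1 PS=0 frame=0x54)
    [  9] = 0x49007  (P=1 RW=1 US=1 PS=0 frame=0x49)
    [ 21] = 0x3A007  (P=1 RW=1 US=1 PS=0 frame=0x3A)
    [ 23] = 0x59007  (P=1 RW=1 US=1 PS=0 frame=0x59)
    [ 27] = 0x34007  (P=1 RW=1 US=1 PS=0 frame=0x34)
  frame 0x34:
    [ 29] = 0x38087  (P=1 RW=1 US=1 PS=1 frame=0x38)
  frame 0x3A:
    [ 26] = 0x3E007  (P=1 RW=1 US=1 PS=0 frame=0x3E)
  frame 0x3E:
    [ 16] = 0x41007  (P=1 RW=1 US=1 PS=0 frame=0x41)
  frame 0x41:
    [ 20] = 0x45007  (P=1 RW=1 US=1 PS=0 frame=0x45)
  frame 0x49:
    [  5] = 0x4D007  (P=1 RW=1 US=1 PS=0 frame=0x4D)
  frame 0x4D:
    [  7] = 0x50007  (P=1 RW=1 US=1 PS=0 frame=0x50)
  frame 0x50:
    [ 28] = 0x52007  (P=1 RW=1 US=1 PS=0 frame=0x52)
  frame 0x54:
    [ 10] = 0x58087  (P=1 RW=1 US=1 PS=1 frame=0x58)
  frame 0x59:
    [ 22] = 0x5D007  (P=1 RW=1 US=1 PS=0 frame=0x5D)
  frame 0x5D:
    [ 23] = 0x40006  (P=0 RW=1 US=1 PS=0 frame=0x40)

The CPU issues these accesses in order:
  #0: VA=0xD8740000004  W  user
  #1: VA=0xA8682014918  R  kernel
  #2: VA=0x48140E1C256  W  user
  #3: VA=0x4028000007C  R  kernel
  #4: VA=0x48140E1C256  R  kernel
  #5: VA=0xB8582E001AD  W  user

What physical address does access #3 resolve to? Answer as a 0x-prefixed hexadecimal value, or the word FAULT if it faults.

Trace:
#0 VA=0xD8740000004 (w,user):
  L0 @0x33[27] → 0x34007  P=1,RW=1,US=1,PS=0
  L1 @0x34[29] → 0x38087  P=1,RW=1,US=1,PS=1
  → PA=0x38004 (huge @L1)  (2 entries read)
#1 VA=0xA8682014918 (r,kernel):
  L0 @0x33[21] → 0x3A007  P=1,RW=1,US=1,PS=0
  L1 @0x3A[26] → 0x3E007  P=1,RW=1,US=1,PS=0
  L2 @0x3E[16] → 0x41007  P=1,RW=1,US=1,PS=0
  L3 @0x41[20] → 0x45007  P=1,RW=1,US=1,PS=0
  → PA=0x45918  (4 entries read)
#2 VA=0x48140E1C256 (w,user):
  L0 @0x33[9] → 0x49007  P=1,RW=1,US=1,PS=0
  L1 @0x49[5] → 0x4D007  P=1,RW=1,US=1,PS=0
  L2 @0x4D[7] → 0x50007  P=1,RW=1,US=1,PS=0
  L3 @0x50[28] → 0x52007  P=1,RW=1,US=1,PS=0
  → PA=0x52256  (4 entries read)
#3 VA=0x4028000007C (r,kernel):
  L0 @0x33[8] → 0x54007  P=1,RW=1,US=1,PS=0
  L1 @0x54[10] → 0x58087  P=1,RW=1,US=1,PS=1
  → PA=0x5807C (huge @L1)  (2 entries read)
#4 VA=0x48140E1C256 (r,kernel):
  TLB hit vpn=0x48140E1C → PA=0x52256
#5 VA=0xB8582E001AD (w,user):
  L0 @0x33[23] → 0x59007  P=1,RW=1,US=1,PS=0
  L1 @0x59[22] → 0x5D007  P=1,RW=1,US=1,PS=0
  L2 @0x5D[23] → 0x40006  P=0,RW=1,US=1,PS=0
  → PAGE_NOT_PRESENT  (3 entries read)

Access #3 PA: 0x5807C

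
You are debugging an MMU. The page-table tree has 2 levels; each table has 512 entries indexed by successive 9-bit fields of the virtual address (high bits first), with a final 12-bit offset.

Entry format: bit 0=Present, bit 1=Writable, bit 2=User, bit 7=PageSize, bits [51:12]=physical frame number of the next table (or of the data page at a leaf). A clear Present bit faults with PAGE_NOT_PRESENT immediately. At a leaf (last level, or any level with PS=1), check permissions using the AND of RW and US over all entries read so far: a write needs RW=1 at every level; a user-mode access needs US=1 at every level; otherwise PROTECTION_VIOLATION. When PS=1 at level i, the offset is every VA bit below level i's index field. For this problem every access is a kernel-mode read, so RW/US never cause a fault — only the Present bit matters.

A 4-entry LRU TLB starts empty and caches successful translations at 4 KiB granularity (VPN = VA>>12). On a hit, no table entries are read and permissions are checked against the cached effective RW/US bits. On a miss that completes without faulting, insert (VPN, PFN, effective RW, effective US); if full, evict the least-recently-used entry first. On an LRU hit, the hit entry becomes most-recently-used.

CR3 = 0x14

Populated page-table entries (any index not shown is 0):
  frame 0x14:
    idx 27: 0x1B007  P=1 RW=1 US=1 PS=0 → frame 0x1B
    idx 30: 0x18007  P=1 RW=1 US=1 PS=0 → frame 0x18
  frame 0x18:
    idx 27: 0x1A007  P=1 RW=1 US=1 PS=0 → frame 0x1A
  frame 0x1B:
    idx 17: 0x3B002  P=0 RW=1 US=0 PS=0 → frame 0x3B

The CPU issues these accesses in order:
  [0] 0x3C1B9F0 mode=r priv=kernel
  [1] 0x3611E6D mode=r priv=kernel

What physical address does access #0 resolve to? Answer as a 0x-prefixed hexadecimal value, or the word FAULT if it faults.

Walk each access:
#0 VA=0x3C1B9F0 (r,kernel):
  L0: frame=0x14 idx=30 entry=0x18007 [P=1 RW=1 US=1 PS=0]
  L1: frame=0x18 idx=27 entry=0x1A007 [P=1 RW=1 US=1 PS=0]
  → PA=0x1A9F0  (2 entries read)
#1 VA=0x3611E6D (r,kernel):
  L0: frame=0x14 idx=27 entry=0x1B007 [P=1 RW=1 US=1 PS=0]
  L1: frame=0x1B idx=17 entry=0x3B002 [P=0 RW=1 US=0 PS=0]
  ✗ PAGE_NOT_PRESENT  [2 reads]

Access #0 PA: 0x1A9F0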